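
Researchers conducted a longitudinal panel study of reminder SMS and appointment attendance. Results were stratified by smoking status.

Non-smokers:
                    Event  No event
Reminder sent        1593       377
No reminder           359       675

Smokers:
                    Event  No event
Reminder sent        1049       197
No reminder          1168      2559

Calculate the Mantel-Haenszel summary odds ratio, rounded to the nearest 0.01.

OR_MH = Σ(aᵢdᵢ/nᵢ) / Σ(bᵢcᵢ/nᵢ), where nᵢ is the stratum total.
Stratum 1 (Non-smokers): n = 3004; a·d/n = 1593·675/3004 = 357.9477; b·c/n = 377·359/3004 = 45.0543
Stratum 2 (Smokers): n = 4973; a·d/n = 1049·2559/4973 = 539.7931; b·c/n = 197·1168/4973 = 46.2691
OR_MH = (357.9477 + 539.7931) / (45.0543 + 46.2691) = 897.7408 / 91.3233 = 9.83036

9.83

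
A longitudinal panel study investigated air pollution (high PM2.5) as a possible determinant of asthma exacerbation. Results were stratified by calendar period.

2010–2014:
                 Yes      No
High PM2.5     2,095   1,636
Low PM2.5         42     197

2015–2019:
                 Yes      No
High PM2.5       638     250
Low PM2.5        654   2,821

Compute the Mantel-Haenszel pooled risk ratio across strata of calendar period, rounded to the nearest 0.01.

RR_MH = Σ(aᵢ·n₀ᵢ/nᵢ) / Σ(cᵢ·n₁ᵢ/nᵢ), with n₁ᵢ = aᵢ+bᵢ (exposed), n₀ᵢ = cᵢ+dᵢ (unexposed), nᵢ = n₁ᵢ+n₀ᵢ.
Stratum 1 (2010–2014): n₁ = 3731, n₀ = 239, n = 3970; a·n₀/n = 2095·239/3970 = 126.1222; c·n₁/n = 42·3731/3970 = 39.4715
Stratum 2 (2015–2019): n₁ = 888, n₀ = 3475, n = 4363; a·n₀/n = 638·3475/4363 = 508.1481; c·n₁/n = 654·888/4363 = 133.1084
RR_MH = (126.1222 + 508.1481) / (39.4715 + 133.1084) = 634.2702 / 172.5799 = 3.67523

3.68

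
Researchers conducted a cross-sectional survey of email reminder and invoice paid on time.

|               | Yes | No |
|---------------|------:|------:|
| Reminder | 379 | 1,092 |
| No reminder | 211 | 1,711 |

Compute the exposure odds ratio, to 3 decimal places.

Cells: a = 379, b = 1092, c = 211, d = 1711.
OR = (a·d)/(b·c) = (379 × 1711) / (1092 × 211) = 648469 / 230412 = 2.81439
The odds of invoice paid on time are about 2.81 times as high in the reminder group.

2.814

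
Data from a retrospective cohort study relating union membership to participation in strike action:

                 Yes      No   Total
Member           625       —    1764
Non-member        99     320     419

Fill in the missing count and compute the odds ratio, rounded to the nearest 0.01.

1.77

The missing cell is in the exposed row: 1764 − 625 = 1139.
So a = 625, b = 1139, c = 99, d = 320.
OR = (a·d)/(b·c) = (625 × 320) / (1139 × 99) = 200000 / 112761 = 1.77366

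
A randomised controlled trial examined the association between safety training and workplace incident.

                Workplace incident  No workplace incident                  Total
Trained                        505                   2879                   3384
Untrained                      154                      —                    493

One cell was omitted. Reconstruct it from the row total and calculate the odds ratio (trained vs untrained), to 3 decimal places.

The missing cell is in the unexposed row: 493 − 154 = 339.
So a = 505, b = 2879, c = 154, d = 339.
OR = (a·d)/(b·c) = (505 × 339) / (2879 × 154) = 171195 / 443366 = 0.38613

0.386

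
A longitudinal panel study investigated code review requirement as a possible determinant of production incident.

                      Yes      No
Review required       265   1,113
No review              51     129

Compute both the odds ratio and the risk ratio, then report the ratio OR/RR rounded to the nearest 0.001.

0.887

Cells: a = 265, b = 1113, c = 51, d = 129.
OR = (265·129)/(1113·51) = 34185/56763 = 0.60224
Risk in exposed = 265/1378 = 0.19231; risk in unexposed = 51/180 = 0.28333; RR = 0.67873
OR/RR = 0.60224 / 0.67873 = 0.88730
The outcome is not rare, so the OR lies further from 1 than the RR.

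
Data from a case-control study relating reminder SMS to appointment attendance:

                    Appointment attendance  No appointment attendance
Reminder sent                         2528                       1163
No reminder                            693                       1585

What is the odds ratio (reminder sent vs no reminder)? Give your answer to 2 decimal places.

Cells: a = 2528, b = 1163, c = 693, d = 1585.
OR = (a·d)/(b·c) = (2528 × 1585) / (1163 × 693) = 4006880 / 805959 = 4.97157
The odds of appointment attendance are about 4.97 times as high in the reminder sent group.

4.97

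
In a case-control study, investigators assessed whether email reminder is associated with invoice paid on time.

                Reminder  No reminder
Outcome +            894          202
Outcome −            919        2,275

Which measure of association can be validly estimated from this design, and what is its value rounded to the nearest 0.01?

Reading the table with exposure as columns: a = 894 (Reminder, case), b = 919 (Reminder, non-case), c = 202 (No reminder, case), d = 2275.
This is a case-control study: participants were sampled on outcome status, so risks in the source population cannot be estimated directly — relative risk is not valid here. The odds ratio is the appropriate measure.
OR = (a·d)/(b·c) = (894 × 2275) / (919 × 202) = 2033850 / 185638 = 10.95600

10.96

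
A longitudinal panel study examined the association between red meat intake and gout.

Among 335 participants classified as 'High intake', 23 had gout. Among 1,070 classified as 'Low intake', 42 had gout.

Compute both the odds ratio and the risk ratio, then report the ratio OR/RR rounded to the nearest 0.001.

1.032

From the description: a = 23, b = 312, c = 42, d = 1028.
OR = (23·1028)/(312·42) = 23644/13104 = 1.80433
Risk in exposed = 23/335 = 0.06866; risk in unexposed = 42/1070 = 0.03925; RR = 1.74911
OR/RR = 1.80433 / 1.74911 = 1.03157
The outcome is rare in both groups, so OR ≈ RR (ratio near 1).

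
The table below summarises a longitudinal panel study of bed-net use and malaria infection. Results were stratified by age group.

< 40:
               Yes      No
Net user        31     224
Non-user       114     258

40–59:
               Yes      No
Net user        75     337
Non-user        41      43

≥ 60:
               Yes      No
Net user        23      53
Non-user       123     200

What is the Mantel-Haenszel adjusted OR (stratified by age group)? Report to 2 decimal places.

OR_MH = Σ(aᵢdᵢ/nᵢ) / Σ(bᵢcᵢ/nᵢ), where nᵢ is the stratum total.
Stratum 1 (< 40): n = 627; a·d/n = 31·258/627 = 12.7560; b·c/n = 224·114/627 = 40.7273
Stratum 2 (40–59): n = 496; a·d/n = 75·43/496 = 6.5020; b·c/n = 337·41/496 = 27.8569
Stratum 3 (≥ 60): n = 399; a·d/n = 23·200/399 = 11.5288; b·c/n = 53·123/399 = 16.3383
OR_MH = (12.7560 + 6.5020 + 11.5288) / (40.7273 + 27.8569 + 16.3383) = 30.7868 / 84.9225 = 0.36253

0.36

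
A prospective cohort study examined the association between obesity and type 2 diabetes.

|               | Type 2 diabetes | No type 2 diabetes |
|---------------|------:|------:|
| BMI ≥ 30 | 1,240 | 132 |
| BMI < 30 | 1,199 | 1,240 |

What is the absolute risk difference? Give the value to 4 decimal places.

0.4122

Cells: a = 1240, b = 132, c = 1199, d = 1240.
Risk in exposed = 1240/1372 = 0.903790; risk in unexposed = 1199/2439 = 0.491595.
Risk difference = 0.903790 − 0.491595 = 0.412195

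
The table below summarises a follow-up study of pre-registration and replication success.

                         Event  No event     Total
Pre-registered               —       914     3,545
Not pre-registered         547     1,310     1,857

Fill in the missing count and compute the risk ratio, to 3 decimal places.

2.520

The missing cell is in the exposed row: 3545 − 914 = 2631.
So a = 2631, b = 914, c = 547, d = 1310.
RR = [a/(a+b)] / [c/(c+d)] = (2631/3545) / (547/1857) = 0.74217/0.29456 = 2.51959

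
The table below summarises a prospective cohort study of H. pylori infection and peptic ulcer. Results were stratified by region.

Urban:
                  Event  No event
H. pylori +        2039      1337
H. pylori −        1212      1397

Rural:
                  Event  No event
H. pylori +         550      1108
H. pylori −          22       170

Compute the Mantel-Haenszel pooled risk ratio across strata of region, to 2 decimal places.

1.34

RR_MH = Σ(aᵢ·n₀ᵢ/nᵢ) / Σ(cᵢ·n₁ᵢ/nᵢ), with n₁ᵢ = aᵢ+bᵢ (exposed), n₀ᵢ = cᵢ+dᵢ (unexposed), nᵢ = n₁ᵢ+n₀ᵢ.
Stratum 1 (Urban): n₁ = 3376, n₀ = 2609, n = 5985; a·n₀/n = 2039·2609/5985 = 888.8473; c·n₁/n = 1212·3376/5985 = 683.6612
Stratum 2 (Rural): n₁ = 1658, n₀ = 192, n = 1850; a·n₀/n = 550·192/1850 = 57.0811; c·n₁/n = 22·1658/1850 = 19.7168
RR_MH = (888.8473 + 57.0811) / (683.6612 + 19.7168) = 945.9284 / 703.3779 = 1.34484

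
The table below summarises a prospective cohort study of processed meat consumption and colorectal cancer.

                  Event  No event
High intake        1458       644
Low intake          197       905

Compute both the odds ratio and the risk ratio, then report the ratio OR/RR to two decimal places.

Cells: a = 1458, b = 644, c = 197, d = 905.
OR = (1458·905)/(644·197) = 1319490/126868 = 10.40050
Risk in exposed = 1458/2102 = 0.69363; risk in unexposed = 197/1102 = 0.17877; RR = 3.88008
OR/RR = 10.40050 / 3.88008 = 2.68049
The outcome is not rare, so the OR lies further from 1 than the RR.

2.68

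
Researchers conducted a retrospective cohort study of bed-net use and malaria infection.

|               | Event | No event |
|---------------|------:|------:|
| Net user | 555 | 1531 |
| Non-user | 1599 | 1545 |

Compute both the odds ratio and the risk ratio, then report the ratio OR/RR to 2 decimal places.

Cells: a = 555, b = 1531, c = 1599, d = 1545.
OR = (555·1545)/(1531·1599) = 857475/2448069 = 0.35027
Risk in exposed = 555/2086 = 0.26606; risk in unexposed = 1599/3144 = 0.50859; RR = 0.52313
OR/RR = 0.35027 / 0.52313 = 0.66955
The outcome is not rare, so the OR lies further from 1 than the RR.

0.67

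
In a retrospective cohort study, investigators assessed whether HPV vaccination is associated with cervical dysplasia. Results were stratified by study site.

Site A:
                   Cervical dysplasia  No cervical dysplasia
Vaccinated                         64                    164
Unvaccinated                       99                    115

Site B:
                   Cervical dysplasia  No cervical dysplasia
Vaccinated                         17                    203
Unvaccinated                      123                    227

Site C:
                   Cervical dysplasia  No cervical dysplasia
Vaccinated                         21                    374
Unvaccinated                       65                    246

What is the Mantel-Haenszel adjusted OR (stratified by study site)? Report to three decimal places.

0.267

OR_MH = Σ(aᵢdᵢ/nᵢ) / Σ(bᵢcᵢ/nᵢ), where nᵢ is the stratum total.
Stratum 1 (Site A): n = 442; a·d/n = 64·115/442 = 16.6516; b·c/n = 164·99/442 = 36.7330
Stratum 2 (Site B): n = 570; a·d/n = 17·227/570 = 6.7702; b·c/n = 203·123/570 = 43.8053
Stratum 3 (Site C): n = 706; a·d/n = 21·246/706 = 7.3173; b·c/n = 374·65/706 = 34.4334
OR_MH = (16.6516 + 6.7702 + 7.3173) / (36.7330 + 43.8053 + 34.4334) = 30.7390 / 114.9717 = 0.26736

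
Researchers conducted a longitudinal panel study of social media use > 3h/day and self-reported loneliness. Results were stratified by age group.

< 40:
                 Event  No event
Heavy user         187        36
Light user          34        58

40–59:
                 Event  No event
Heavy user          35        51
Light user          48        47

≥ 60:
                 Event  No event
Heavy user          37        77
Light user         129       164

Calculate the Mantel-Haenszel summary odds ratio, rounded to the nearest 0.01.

OR_MH = Σ(aᵢdᵢ/nᵢ) / Σ(bᵢcᵢ/nᵢ), where nᵢ is the stratum total.
Stratum 1 (< 40): n = 315; a·d/n = 187·58/315 = 34.4317; b·c/n = 36·34/315 = 3.8857
Stratum 2 (40–59): n = 181; a·d/n = 35·47/181 = 9.0884; b·c/n = 51·48/181 = 13.5249
Stratum 3 (≥ 60): n = 407; a·d/n = 37·164/407 = 14.9091; b·c/n = 77·129/407 = 24.4054
OR_MH = (34.4317 + 9.0884 + 14.9091) / (3.8857 + 13.5249 + 24.4054) = 58.4292 / 41.8160 = 1.39729

1.40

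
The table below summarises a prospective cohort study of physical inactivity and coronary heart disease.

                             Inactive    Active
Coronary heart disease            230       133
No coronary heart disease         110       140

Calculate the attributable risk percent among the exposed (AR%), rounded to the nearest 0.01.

Reading the table with exposure as columns: a = 230 (Inactive, case), b = 110 (Inactive, non-case), c = 133 (Active, case), d = 140.
Risk in exposed = 230/340 = 0.67647; risk in unexposed = 133/273 = 0.48718.
RR = 0.67647/0.48718 = 1.38854
AR% = (RR − 1)/RR × 100 = (1.38854 − 1)/1.38854 × 100 = 27.9822%

27.98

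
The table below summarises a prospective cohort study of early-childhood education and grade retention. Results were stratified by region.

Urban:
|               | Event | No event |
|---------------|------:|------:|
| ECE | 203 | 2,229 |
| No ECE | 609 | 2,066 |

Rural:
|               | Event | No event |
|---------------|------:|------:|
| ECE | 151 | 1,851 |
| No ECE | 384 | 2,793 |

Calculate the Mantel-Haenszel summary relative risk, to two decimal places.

0.45

RR_MH = Σ(aᵢ·n₀ᵢ/nᵢ) / Σ(cᵢ·n₁ᵢ/nᵢ), with n₁ᵢ = aᵢ+bᵢ (exposed), n₀ᵢ = cᵢ+dᵢ (unexposed), nᵢ = n₁ᵢ+n₀ᵢ.
Stratum 1 (Urban): n₁ = 2432, n₀ = 2675, n = 5107; a·n₀/n = 203·2675/5107 = 106.3295; c·n₁/n = 609·2432/5107 = 290.0114
Stratum 2 (Rural): n₁ = 2002, n₀ = 3177, n = 5179; a·n₀/n = 151·3177/5179 = 92.6293; c·n₁/n = 384·2002/5179 = 148.4395
RR_MH = (106.3295 + 92.6293) / (290.0114 + 148.4395) = 198.9588 / 438.4508 = 0.45378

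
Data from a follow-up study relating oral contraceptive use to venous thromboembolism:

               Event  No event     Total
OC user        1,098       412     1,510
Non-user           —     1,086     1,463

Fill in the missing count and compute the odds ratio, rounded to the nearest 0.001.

7.677

The missing cell is in the unexposed row: 1463 − 1086 = 377.
So a = 1098, b = 412, c = 377, d = 1086.
OR = (a·d)/(b·c) = (1098 × 1086) / (412 × 377) = 1192428 / 155324 = 7.67704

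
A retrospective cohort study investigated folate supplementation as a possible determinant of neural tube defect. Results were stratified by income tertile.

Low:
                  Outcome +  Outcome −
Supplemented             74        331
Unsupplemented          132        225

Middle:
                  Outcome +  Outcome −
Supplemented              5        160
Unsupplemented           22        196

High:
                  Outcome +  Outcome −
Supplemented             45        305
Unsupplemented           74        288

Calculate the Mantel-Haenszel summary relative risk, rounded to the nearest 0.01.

RR_MH = Σ(aᵢ·n₀ᵢ/nᵢ) / Σ(cᵢ·n₁ᵢ/nᵢ), with n₁ᵢ = aᵢ+bᵢ (exposed), n₀ᵢ = cᵢ+dᵢ (unexposed), nᵢ = n₁ᵢ+n₀ᵢ.
Stratum 1 (Low): n₁ = 405, n₀ = 357, n = 762; a·n₀/n = 74·357/762 = 34.6693; c·n₁/n = 132·405/762 = 70.1575
Stratum 2 (Middle): n₁ = 165, n₀ = 218, n = 383; a·n₀/n = 5·218/383 = 2.8460; c·n₁/n = 22·165/383 = 9.4778
Stratum 3 (High): n₁ = 350, n₀ = 362, n = 712; a·n₀/n = 45·362/712 = 22.8792; c·n₁/n = 74·350/712 = 36.3764
RR_MH = (34.6693 + 2.8460 + 22.8792) / (70.1575 + 9.4778 + 36.3764) = 60.3945 / 116.0117 = 0.52059

0.52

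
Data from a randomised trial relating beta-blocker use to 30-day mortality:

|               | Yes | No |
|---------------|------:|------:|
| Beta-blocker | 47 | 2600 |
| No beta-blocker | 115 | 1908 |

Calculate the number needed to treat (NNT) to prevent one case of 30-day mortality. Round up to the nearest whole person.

26

Risk in treated group = 47/2647 = 0.01776; risk in control = 115/2023 = 0.05685.
Absolute risk reduction = 0.05685 − 0.01776 = 0.03909
NNT = 1 / ARR = 1 / 0.03909 = 25.582 → round up → 26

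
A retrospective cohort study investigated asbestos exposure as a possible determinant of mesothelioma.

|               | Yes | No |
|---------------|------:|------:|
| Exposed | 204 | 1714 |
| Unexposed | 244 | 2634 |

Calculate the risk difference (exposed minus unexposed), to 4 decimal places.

Cells: a = 204, b = 1714, c = 244, d = 2634.
Risk in exposed = 204/1918 = 0.106361; risk in unexposed = 244/2878 = 0.084781.
Risk difference = 0.106361 − 0.084781 = 0.021580

0.0216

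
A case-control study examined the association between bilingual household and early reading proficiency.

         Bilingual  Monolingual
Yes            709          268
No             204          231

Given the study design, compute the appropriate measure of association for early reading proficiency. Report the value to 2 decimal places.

Reading the table with exposure as columns: a = 709 (Bilingual, case), b = 204 (Bilingual, non-case), c = 268 (Monolingual, case), d = 231.
This is a case-control study: participants were sampled on outcome status, so risks in the source population cannot be estimated directly — relative risk is not valid here. The odds ratio is the appropriate measure.
OR = (a·d)/(b·c) = (709 × 231) / (204 × 268) = 163779 / 54672 = 2.99567

3.00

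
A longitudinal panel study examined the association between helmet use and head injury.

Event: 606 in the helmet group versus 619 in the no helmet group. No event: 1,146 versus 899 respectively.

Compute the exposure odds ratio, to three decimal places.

From the description: a = 606, b = 1146, c = 619, d = 899.
OR = (a·d)/(b·c) = (606 × 899) / (1146 × 619) = 544794 / 709374 = 0.76799
Exposure is associated with lower odds of head injury (OR = 0.77 < 1).

0.768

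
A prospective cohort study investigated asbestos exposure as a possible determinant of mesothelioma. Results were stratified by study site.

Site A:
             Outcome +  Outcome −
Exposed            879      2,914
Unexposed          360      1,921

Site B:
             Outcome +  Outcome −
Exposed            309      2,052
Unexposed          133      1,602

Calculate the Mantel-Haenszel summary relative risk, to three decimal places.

RR_MH = Σ(aᵢ·n₀ᵢ/nᵢ) / Σ(cᵢ·n₁ᵢ/nᵢ), with n₁ᵢ = aᵢ+bᵢ (exposed), n₀ᵢ = cᵢ+dᵢ (unexposed), nᵢ = n₁ᵢ+n₀ᵢ.
Stratum 1 (Site A): n₁ = 3793, n₀ = 2281, n = 6074; a·n₀/n = 879·2281/6074 = 330.0953; c·n₁/n = 360·3793/6074 = 224.8074
Stratum 2 (Site B): n₁ = 2361, n₀ = 1735, n = 4096; a·n₀/n = 309·1735/4096 = 130.8875; c·n₁/n = 133·2361/4096 = 76.6633
RR_MH = (330.0953 + 130.8875) / (224.8074 + 76.6633) = 460.9828 / 301.4707 = 1.52911

1.529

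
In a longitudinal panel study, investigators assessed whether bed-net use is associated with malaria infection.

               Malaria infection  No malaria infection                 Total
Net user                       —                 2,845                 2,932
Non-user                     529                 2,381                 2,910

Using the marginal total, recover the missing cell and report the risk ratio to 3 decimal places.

The missing cell is in the exposed row: 2932 − 2845 = 87.
So a = 87, b = 2845, c = 529, d = 2381.
RR = [a/(a+b)] / [c/(c+d)] = (87/2932) / (529/2910) = 0.02967/0.18179 = 0.16323

0.163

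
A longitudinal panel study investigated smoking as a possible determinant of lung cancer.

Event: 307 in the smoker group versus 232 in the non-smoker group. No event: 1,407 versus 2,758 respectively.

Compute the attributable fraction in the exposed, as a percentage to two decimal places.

56.68

From the description: a = 307, b = 1407, c = 232, d = 2758.
Risk in exposed = 307/1714 = 0.17911; risk in unexposed = 232/2990 = 0.07759.
RR = 0.17911/0.07759 = 2.30840
AR% = (RR − 1)/RR × 100 = (2.30840 − 1)/2.30840 × 100 = 56.6799%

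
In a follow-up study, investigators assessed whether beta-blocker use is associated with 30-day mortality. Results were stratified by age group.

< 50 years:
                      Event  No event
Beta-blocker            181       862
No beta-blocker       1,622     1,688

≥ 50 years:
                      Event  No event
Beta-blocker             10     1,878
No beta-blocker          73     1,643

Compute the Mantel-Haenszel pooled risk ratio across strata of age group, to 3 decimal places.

0.334

RR_MH = Σ(aᵢ·n₀ᵢ/nᵢ) / Σ(cᵢ·n₁ᵢ/nᵢ), with n₁ᵢ = aᵢ+bᵢ (exposed), n₀ᵢ = cᵢ+dᵢ (unexposed), nᵢ = n₁ᵢ+n₀ᵢ.
Stratum 1 (< 50 years): n₁ = 1043, n₀ = 3310, n = 4353; a·n₀/n = 181·3310/4353 = 137.6315; c·n₁/n = 1622·1043/4353 = 388.6391
Stratum 2 (≥ 50 years): n₁ = 1888, n₀ = 1716, n = 3604; a·n₀/n = 10·1716/3604 = 4.7614; c·n₁/n = 73·1888/3604 = 38.2420
RR_MH = (137.6315 + 4.7614) / (388.6391 + 38.2420) = 142.3929 / 426.8811 = 0.33357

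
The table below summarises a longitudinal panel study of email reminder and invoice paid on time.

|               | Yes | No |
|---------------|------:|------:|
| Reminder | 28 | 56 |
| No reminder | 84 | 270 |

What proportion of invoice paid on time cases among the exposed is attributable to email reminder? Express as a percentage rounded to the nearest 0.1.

Cells: a = 28, b = 56, c = 84, d = 270.
Risk in exposed = 28/84 = 0.33333; risk in unexposed = 84/354 = 0.23729.
RR = 0.33333/0.23729 = 1.40476
AR% = (RR − 1)/RR × 100 = (1.40476 − 1)/1.40476 × 100 = 28.8136%

28.8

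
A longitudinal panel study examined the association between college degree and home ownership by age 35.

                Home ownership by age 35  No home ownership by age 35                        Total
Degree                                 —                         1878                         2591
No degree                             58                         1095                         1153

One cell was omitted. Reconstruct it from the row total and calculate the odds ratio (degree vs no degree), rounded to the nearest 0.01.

7.17

The missing cell is in the exposed row: 2591 − 1878 = 713.
So a = 713, b = 1878, c = 58, d = 1095.
OR = (a·d)/(b·c) = (713 × 1095) / (1878 × 58) = 780735 / 108924 = 7.16770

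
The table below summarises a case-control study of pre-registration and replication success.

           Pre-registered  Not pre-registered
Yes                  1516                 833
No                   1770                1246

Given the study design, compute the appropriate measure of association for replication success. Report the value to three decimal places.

1.281

Reading the table with exposure as columns: a = 1516 (Pre-registered, case), b = 1770 (Pre-registered, non-case), c = 833 (Not pre-registered, case), d = 1246.
This is a case-control study: participants were sampled on outcome status, so risks in the source population cannot be estimated directly — relative risk is not valid here. The odds ratio is the appropriate measure.
OR = (a·d)/(b·c) = (1516 × 1246) / (1770 × 833) = 1888936 / 1474410 = 1.28115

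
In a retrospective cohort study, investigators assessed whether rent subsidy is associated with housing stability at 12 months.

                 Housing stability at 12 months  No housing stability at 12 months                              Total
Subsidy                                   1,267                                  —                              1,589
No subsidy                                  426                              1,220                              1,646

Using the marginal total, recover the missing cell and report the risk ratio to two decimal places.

3.08

The missing cell is in the exposed row: 1589 − 1267 = 322.
So a = 1267, b = 322, c = 426, d = 1220.
RR = [a/(a+b)] / [c/(c+d)] = (1267/1589) / (426/1646) = 0.79736/0.25881 = 3.08087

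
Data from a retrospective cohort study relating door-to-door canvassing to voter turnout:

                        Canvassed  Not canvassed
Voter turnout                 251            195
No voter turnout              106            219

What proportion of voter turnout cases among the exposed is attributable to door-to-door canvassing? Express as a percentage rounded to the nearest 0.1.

33.0

Reading the table with exposure as columns: a = 251 (Canvassed, case), b = 106 (Canvassed, non-case), c = 195 (Not canvassed, case), d = 219.
Risk in exposed = 251/357 = 0.70308; risk in unexposed = 195/414 = 0.47101.
RR = 0.70308/0.47101 = 1.49270
AR% = (RR − 1)/RR × 100 = (1.49270 − 1)/1.49270 × 100 = 33.0071%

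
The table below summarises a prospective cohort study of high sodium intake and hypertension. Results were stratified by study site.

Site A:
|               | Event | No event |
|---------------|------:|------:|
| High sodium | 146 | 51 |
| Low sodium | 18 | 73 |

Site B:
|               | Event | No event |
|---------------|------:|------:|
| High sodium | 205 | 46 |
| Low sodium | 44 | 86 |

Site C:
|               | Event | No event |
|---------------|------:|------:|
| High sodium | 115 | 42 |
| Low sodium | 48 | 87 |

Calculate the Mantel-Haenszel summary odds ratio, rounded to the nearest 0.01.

7.63

OR_MH = Σ(aᵢdᵢ/nᵢ) / Σ(bᵢcᵢ/nᵢ), where nᵢ is the stratum total.
Stratum 1 (Site A): n = 288; a·d/n = 146·73/288 = 37.0069; b·c/n = 51·18/288 = 3.1875
Stratum 2 (Site B): n = 381; a·d/n = 205·86/381 = 46.2730; b·c/n = 46·44/381 = 5.3123
Stratum 3 (Site C): n = 292; a·d/n = 115·87/292 = 34.2637; b·c/n = 42·48/292 = 6.9041
OR_MH = (37.0069 + 46.2730 + 34.2637) / (3.1875 + 5.3123 + 6.9041) = 117.5436 / 15.4039 = 7.63075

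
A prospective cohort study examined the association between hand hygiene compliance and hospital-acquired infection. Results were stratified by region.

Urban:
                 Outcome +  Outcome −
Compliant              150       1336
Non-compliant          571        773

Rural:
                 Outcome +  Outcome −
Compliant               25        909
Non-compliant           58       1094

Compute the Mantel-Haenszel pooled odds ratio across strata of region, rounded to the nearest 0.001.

0.183

OR_MH = Σ(aᵢdᵢ/nᵢ) / Σ(bᵢcᵢ/nᵢ), where nᵢ is the stratum total.
Stratum 1 (Urban): n = 2830; a·d/n = 150·773/2830 = 40.9717; b·c/n = 1336·571/2830 = 269.5604
Stratum 2 (Rural): n = 2086; a·d/n = 25·1094/2086 = 13.1112; b·c/n = 909·58/2086 = 25.2742
OR_MH = (40.9717 + 13.1112) / (269.5604 + 25.2742) = 54.0829 / 294.8346 = 0.18343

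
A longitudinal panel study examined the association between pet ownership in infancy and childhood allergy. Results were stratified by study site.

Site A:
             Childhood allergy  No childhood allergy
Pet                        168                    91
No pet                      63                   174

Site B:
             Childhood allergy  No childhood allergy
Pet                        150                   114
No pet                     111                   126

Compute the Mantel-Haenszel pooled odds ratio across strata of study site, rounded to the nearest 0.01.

2.63

OR_MH = Σ(aᵢdᵢ/nᵢ) / Σ(bᵢcᵢ/nᵢ), where nᵢ is the stratum total.
Stratum 1 (Site A): n = 496; a·d/n = 168·174/496 = 58.9355; b·c/n = 91·63/496 = 11.5585
Stratum 2 (Site B): n = 501; a·d/n = 150·126/501 = 37.7246; b·c/n = 114·111/501 = 25.2575
OR_MH = (58.9355 + 37.7246) / (11.5585 + 25.2575) = 96.6600 / 36.8160 = 2.62549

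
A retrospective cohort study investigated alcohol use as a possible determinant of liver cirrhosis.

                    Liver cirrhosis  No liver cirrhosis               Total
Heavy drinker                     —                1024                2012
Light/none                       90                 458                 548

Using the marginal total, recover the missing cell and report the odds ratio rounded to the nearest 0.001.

4.910

The missing cell is in the exposed row: 2012 − 1024 = 988.
So a = 988, b = 1024, c = 90, d = 458.
OR = (a·d)/(b·c) = (988 × 458) / (1024 × 90) = 452504 / 92160 = 4.90998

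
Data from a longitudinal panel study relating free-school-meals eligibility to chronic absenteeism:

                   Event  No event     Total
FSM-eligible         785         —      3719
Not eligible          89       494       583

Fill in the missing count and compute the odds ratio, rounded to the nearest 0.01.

The missing cell is in the exposed row: 3719 − 785 = 2934.
So a = 785, b = 2934, c = 89, d = 494.
OR = (a·d)/(b·c) = (785 × 494) / (2934 × 89) = 387790 / 261126 = 1.48507

1.49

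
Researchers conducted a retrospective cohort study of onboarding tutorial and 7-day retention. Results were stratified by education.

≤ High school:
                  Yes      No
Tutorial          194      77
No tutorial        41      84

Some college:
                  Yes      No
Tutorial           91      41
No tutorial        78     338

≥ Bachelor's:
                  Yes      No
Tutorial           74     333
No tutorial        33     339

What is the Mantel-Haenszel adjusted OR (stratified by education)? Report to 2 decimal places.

OR_MH = Σ(aᵢdᵢ/nᵢ) / Σ(bᵢcᵢ/nᵢ), where nᵢ is the stratum total.
Stratum 1 (≤ High school): n = 396; a·d/n = 194·84/396 = 41.1515; b·c/n = 77·41/396 = 7.9722
Stratum 2 (Some college): n = 548; a·d/n = 91·338/548 = 56.1277; b·c/n = 41·78/548 = 5.8358
Stratum 3 (≥ Bachelor's): n = 779; a·d/n = 74·339/779 = 32.2028; b·c/n = 333·33/779 = 14.1065
OR_MH = (41.1515 + 56.1277 + 32.2028) / (7.9722 + 5.8358 + 14.1065) = 129.4821 / 27.9145 = 4.63852

4.64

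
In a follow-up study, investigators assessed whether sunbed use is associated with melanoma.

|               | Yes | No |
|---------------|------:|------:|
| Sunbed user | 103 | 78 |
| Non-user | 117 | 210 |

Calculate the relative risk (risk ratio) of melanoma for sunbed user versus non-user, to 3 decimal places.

Cells: a = 103, b = 78, c = 117, d = 210.
Risk in exposed = 103/181 = 0.56906; risk in unexposed = 117/327 = 0.35780.
RR = 0.56906 / 0.35780 = 1.59045
The risk among the exposed is 1.59 times that among the unexposed.

1.590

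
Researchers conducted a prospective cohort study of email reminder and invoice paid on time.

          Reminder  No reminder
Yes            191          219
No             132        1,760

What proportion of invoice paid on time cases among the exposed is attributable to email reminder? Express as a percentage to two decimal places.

Reading the table with exposure as columns: a = 191 (Reminder, case), b = 132 (Reminder, non-case), c = 219 (No reminder, case), d = 1760.
Risk in exposed = 191/323 = 0.59133; risk in unexposed = 219/1979 = 0.11066.
RR = 0.59133/0.11066 = 5.34358
AR% = (RR − 1)/RR × 100 = (5.34358 − 1)/5.34358 × 100 = 81.2860%

81.29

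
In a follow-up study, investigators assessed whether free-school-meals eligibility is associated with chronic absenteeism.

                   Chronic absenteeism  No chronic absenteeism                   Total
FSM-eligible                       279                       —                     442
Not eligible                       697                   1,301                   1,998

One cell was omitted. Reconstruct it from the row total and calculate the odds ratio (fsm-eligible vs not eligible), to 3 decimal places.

3.195

The missing cell is in the exposed row: 442 − 279 = 163.
So a = 279, b = 163, c = 697, d = 1301.
OR = (a·d)/(b·c) = (279 × 1301) / (163 × 697) = 362979 / 113611 = 3.19493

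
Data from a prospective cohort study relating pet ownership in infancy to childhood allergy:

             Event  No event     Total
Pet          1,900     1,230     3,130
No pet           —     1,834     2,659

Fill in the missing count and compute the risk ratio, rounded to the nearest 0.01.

1.96

The missing cell is in the unexposed row: 2659 − 1834 = 825.
So a = 1900, b = 1230, c = 825, d = 1834.
RR = [a/(a+b)] / [c/(c+d)] = (1900/3130) / (825/2659) = 0.60703/0.31027 = 1.95647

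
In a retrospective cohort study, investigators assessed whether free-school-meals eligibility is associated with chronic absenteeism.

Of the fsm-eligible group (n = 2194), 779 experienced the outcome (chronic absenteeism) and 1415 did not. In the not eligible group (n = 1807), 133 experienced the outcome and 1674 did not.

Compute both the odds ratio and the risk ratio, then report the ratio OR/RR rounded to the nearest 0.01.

1.44

From the description: a = 779, b = 1415, c = 133, d = 1674.
OR = (779·1674)/(1415·133) = 1304046/188195 = 6.92923
Risk in exposed = 779/2194 = 0.35506; risk in unexposed = 133/1807 = 0.07360; RR = 4.82400
OR/RR = 6.92923 / 4.82400 = 1.43641
The outcome is not rare, so the OR lies further from 1 than the RR.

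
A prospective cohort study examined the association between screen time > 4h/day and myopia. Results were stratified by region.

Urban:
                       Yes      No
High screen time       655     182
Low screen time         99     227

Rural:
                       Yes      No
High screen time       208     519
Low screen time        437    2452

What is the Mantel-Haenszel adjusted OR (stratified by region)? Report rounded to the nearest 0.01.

OR_MH = Σ(aᵢdᵢ/nᵢ) / Σ(bᵢcᵢ/nᵢ), where nᵢ is the stratum total.
Stratum 1 (Urban): n = 1163; a·d/n = 655·227/1163 = 127.8461; b·c/n = 182·99/1163 = 15.4927
Stratum 2 (Rural): n = 3616; a·d/n = 208·2452/3616 = 141.0442; b·c/n = 519·437/3616 = 62.7221
OR_MH = (127.8461 + 141.0442) / (15.4927 + 62.7221) = 268.8903 / 78.2148 = 3.43785

3.44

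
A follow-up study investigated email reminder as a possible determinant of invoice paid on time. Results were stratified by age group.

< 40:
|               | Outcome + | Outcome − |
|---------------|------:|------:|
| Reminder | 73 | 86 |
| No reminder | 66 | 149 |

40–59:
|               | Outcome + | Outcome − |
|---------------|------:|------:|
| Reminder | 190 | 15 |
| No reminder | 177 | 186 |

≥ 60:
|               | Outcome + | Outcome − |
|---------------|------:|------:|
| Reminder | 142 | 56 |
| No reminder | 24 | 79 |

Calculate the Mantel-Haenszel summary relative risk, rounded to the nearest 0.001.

RR_MH = Σ(aᵢ·n₀ᵢ/nᵢ) / Σ(cᵢ·n₁ᵢ/nᵢ), with n₁ᵢ = aᵢ+bᵢ (exposed), n₀ᵢ = cᵢ+dᵢ (unexposed), nᵢ = n₁ᵢ+n₀ᵢ.
Stratum 1 (< 40): n₁ = 159, n₀ = 215, n = 374; a·n₀/n = 73·215/374 = 41.9652; c·n₁/n = 66·159/374 = 28.0588
Stratum 2 (40–59): n₁ = 205, n₀ = 363, n = 568; a·n₀/n = 190·363/568 = 121.4261; c·n₁/n = 177·205/568 = 63.8820
Stratum 3 (≥ 60): n₁ = 198, n₀ = 103, n = 301; a·n₀/n = 142·103/301 = 48.5914; c·n₁/n = 24·198/301 = 15.7874
RR_MH = (41.9652 + 121.4261 + 48.5914) / (28.0588 + 63.8820 + 15.7874) = 211.9827 / 107.7282 = 1.96775

1.968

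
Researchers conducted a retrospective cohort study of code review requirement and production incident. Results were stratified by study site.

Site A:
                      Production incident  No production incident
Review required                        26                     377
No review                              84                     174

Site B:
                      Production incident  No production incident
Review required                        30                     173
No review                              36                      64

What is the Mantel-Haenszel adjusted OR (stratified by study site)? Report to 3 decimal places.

OR_MH = Σ(aᵢdᵢ/nᵢ) / Σ(bᵢcᵢ/nᵢ), where nᵢ is the stratum total.
Stratum 1 (Site A): n = 661; a·d/n = 26·174/661 = 6.8442; b·c/n = 377·84/661 = 47.9092
Stratum 2 (Site B): n = 303; a·d/n = 30·64/303 = 6.3366; b·c/n = 173·36/303 = 20.5545
OR_MH = (6.8442 + 6.3366) / (47.9092 + 20.5545) = 13.1808 / 68.4637 = 0.19252

0.193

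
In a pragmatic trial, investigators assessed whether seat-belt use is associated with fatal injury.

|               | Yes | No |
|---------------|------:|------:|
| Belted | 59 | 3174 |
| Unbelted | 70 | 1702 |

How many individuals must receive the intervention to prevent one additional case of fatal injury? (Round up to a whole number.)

48

Risk in treated group = 59/3233 = 0.01825; risk in control = 70/1772 = 0.03950.
Absolute risk reduction = 0.03950 − 0.01825 = 0.02125
NNT = 1 / ARR = 1 / 0.02125 = 47.050 → round up → 48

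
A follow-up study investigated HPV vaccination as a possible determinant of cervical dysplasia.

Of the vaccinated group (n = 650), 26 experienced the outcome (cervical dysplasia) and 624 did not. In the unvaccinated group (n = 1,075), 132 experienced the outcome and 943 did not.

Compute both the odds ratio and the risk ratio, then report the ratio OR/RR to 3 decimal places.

From the description: a = 26, b = 624, c = 132, d = 943.
OR = (26·943)/(624·132) = 24518/82368 = 0.29766
Risk in exposed = 26/650 = 0.04000; risk in unexposed = 132/1075 = 0.12279; RR = 0.32576
OR/RR = 0.29766 / 0.32576 = 0.91376
The outcome is not rare, so the OR lies further from 1 than the RR.

0.914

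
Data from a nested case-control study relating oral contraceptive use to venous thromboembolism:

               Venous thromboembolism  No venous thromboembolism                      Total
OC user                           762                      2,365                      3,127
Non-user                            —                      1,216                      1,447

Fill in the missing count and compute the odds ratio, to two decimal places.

The missing cell is in the unexposed row: 1447 − 1216 = 231.
So a = 762, b = 2365, c = 231, d = 1216.
OR = (a·d)/(b·c) = (762 × 1216) / (2365 × 231) = 926592 / 546315 = 1.69608

1.70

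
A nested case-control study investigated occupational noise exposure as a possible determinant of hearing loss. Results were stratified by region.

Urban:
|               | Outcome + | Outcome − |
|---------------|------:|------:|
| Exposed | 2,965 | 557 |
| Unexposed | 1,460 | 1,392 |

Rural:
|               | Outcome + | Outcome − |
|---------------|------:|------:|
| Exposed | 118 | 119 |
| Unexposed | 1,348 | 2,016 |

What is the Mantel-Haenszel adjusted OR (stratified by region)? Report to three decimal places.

OR_MH = Σ(aᵢdᵢ/nᵢ) / Σ(bᵢcᵢ/nᵢ), where nᵢ is the stratum total.
Stratum 1 (Urban): n = 6374; a·d/n = 2965·1392/6374 = 647.5180; b·c/n = 557·1460/6374 = 127.5839
Stratum 2 (Rural): n = 3601; a·d/n = 118·2016/3601 = 66.0616; b·c/n = 119·1348/3601 = 44.5465
OR_MH = (647.5180 + 66.0616) / (127.5839 + 44.5465) = 713.5797 / 172.1304 = 4.14558

4.146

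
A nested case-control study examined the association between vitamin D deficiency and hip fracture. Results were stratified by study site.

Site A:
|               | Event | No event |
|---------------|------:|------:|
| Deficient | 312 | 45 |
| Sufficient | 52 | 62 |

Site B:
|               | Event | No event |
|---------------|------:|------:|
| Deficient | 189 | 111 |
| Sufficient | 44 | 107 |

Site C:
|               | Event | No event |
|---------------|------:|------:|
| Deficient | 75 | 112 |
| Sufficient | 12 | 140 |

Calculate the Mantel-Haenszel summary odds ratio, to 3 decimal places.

OR_MH = Σ(aᵢdᵢ/nᵢ) / Σ(bᵢcᵢ/nᵢ), where nᵢ is the stratum total.
Stratum 1 (Site A): n = 471; a·d/n = 312·62/471 = 41.0701; b·c/n = 45·52/471 = 4.9682
Stratum 2 (Site B): n = 451; a·d/n = 189·107/451 = 44.8404; b·c/n = 111·44/451 = 10.8293
Stratum 3 (Site C): n = 339; a·d/n = 75·140/339 = 30.9735; b·c/n = 112·12/339 = 3.9646
OR_MH = (41.0701 + 44.8404 + 30.9735) / (4.9682 + 10.8293 + 3.9646) = 116.8839 / 19.7620 = 5.91457

5.915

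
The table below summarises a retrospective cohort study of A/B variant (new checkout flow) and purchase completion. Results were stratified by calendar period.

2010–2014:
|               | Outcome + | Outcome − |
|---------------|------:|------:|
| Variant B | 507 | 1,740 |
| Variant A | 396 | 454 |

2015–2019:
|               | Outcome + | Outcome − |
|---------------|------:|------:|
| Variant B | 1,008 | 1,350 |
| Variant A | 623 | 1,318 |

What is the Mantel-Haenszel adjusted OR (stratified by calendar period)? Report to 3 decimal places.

OR_MH = Σ(aᵢdᵢ/nᵢ) / Σ(bᵢcᵢ/nᵢ), where nᵢ is the stratum total.
Stratum 1 (2010–2014): n = 3097; a·d/n = 507·454/3097 = 74.3229; b·c/n = 1740·396/3097 = 222.4863
Stratum 2 (2015–2019): n = 4299; a·d/n = 1008·1318/4299 = 309.0356; b·c/n = 1350·623/4299 = 195.6385
OR_MH = (74.3229 + 309.0356) / (222.4863 + 195.6385) = 383.3585 / 418.1248 = 0.91685

0.917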